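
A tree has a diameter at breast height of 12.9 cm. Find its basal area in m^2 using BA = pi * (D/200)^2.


D/200 = 12.9/200 = 0.0645 m
(D/200)^2 = 0.0645^2 = 0.00416025
BA = 3.141593 * 0.00416025 = 0.0130698 ≈ 0.0131 m^2

0.0131 m^2


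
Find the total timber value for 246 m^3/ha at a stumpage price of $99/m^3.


Value = 246 * 99 = $24354/ha

$24354/ha


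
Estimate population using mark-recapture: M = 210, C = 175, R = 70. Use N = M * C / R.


N = M * C / R = 210 * 175 / 70 = 36750 / 70 = 525

525 individuals


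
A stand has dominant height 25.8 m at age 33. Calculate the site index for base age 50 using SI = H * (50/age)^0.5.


50/33 = 1.51515
(1.51515)^0.5 = 1.23091
SI = 25.8 * 1.23091 = 31.7575 ≈ 31.8 m

31.8 m


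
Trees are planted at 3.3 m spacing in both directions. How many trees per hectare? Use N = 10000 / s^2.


N = 10000 / 3.3^2 = 10000 / 10.89 = 918.274 ≈ 918 trees/ha

918 trees/ha


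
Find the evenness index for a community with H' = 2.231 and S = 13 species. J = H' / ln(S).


ln(13) = 2.56495
J = H' / ln(S) = 2.231 / 2.56495 = 0.869803 ≈ 0.8698

0.8698


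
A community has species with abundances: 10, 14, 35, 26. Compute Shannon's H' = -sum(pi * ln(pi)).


Total N = 10 + 14 + 35 + 26 = 85
Per-species terms:
  p = 10/85 = 0.117647; ln(p) = -2.140067; p*ln(p) = 0.117647 * (-2.140067) = -0.251772
  p = 14/85 = 0.164706; ln(p) = -1.803593; p*ln(p) = 0.164706 * (-1.803593) = -0.297063
  p = 35/85 = 0.411765; ln(p) = -0.887302; p*ln(p) = 0.411765 * (-0.887302) = -0.365360
  p = 26/85 = 0.305882; ln(p) = -1.184556; p*ln(p) = 0.305882 * (-1.184556) = -0.362334
sum(p*ln(p)) = (-0.251772) + (-0.297063) + (-0.365360) + (-0.362334) = -1.276529
H' = -(-1.276529) = 1.276529 ≈ 1.2765

1.2765


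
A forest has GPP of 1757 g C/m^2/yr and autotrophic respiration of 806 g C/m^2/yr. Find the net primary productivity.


NPP = GPP - Ra = 1757 - 806 = 951 g C/m^2/yr

951 g C/m^2/yr


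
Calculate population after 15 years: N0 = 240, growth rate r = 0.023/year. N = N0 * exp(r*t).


r*t = 0.023 * 15 = 0.345
exp(0.345) = 1.41199
N = 240 * 1.41199 = 338.878 ≈ 339

339


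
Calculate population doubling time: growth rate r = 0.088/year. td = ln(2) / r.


td = ln(2) / 0.088 = 0.693147 / 0.088 = 7.87667 ≈ 7.9 years

7.9 years


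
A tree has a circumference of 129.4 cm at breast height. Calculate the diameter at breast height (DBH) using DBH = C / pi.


DBH = C / pi = 129.4 / 3.141593 = 41.1893 ≈ 41.19 cm

41.19 cm


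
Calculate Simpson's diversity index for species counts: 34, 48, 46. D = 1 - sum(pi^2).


Total N = 34 + 48 + 46 = 128
Per-species terms:
  p = 34/128 = 0.265625; p^2 = 0.265625^2 = 0.070557
  p = 48/128 = 0.375000; p^2 = 0.375000^2 = 0.140625
  p = 46/128 = 0.359375; p^2 = 0.359375^2 = 0.129150
sum(p^2) = 0.070557 + 0.140625 + 0.129150 = 0.340332
D = 1 - 0.340332 = 0.659668 ≈ 0.6597

0.6597


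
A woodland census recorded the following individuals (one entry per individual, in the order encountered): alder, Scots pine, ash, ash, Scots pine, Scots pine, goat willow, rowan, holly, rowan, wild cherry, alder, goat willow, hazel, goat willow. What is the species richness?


Total individuals logged = 15
Distinct species (count of individuals): alder (2), Scots pine (3), ash (2), goat willow (3), rowan (2), holly (1), wild cherry (1), hazel (1)
Species richness = number of distinct species = 8

8


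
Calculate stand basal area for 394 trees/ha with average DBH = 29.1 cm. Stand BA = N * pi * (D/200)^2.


(D/200)^2 = (29.1/200)^2 = 0.1455^2 = 0.02117025
Individual BA = 3.141593 * 0.02117025 = 0.0665083 m^2
Stand BA = 394 * 0.0665083 = 26.2043 ≈ 26.20 m^2/ha

26.20 m^2/ha


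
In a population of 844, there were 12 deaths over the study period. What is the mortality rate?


Mortality rate = 12 / 844 = 0.014218 ≈ 0.0142

0.0142


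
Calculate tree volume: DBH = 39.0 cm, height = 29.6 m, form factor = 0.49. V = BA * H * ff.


(D/200)^2 = (39.0/200)^2 = 0.195^2 = 0.038025
BA = 3.141593 * 0.038025 = 0.119459 m^2
V = 0.119459 * 29.6 * 0.49 = 1.73263 ≈ 1.733 m^3

1.733 m^3


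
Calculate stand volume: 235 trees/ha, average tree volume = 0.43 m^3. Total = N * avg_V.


V_stand = 235 * 0.43 = 101.05 ≈ 101.1 m^3/ha

101.1 m^3/ha


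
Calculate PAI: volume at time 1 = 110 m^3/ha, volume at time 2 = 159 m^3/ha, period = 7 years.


PAI = (V2 - V1) / period = (159 - 110) / 7 = 49 / 7 = 7.00 m^3/ha/yr

7.00 m^3/ha/yr


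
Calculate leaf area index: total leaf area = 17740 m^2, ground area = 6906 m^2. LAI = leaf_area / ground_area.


LAI = 17740 / 6906 = 2.5688 ≈ 2.57

2.57


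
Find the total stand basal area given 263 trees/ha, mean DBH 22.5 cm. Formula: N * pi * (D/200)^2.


(D/200)^2 = (22.5/200)^2 = 0.1125^2 = 0.01265625
Individual BA = 3.141593 * 0.01265625 = 0.0397608 m^2
Stand BA = 263 * 0.0397608 = 10.4571 ≈ 10.46 m^2/ha

10.46 m^2/ha


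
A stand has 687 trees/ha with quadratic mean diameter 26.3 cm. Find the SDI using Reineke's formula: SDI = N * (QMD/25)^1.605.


QMD/25 = 26.3/25 = 1.052
(1.052)^1.605 = exp(1.605 * ln(1.052)) = exp(1.605 * 0.0506931) = exp(0.0813624) = 1.08476
SDI = 687 * 1.08476 = 745.230 ≈ 745

745


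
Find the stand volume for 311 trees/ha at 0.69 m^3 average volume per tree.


V_stand = 311 * 0.69 = 214.59 ≈ 214.6 m^3/ha

214.6 m^3/ha


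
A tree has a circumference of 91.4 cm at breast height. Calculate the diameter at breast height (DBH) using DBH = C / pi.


DBH = C / pi = 91.4 / 3.141593 = 29.0935 ≈ 29.09 cm

29.09 cm


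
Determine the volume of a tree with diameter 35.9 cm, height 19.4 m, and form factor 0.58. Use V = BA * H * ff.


(D/200)^2 = (35.9/200)^2 = 0.1795^2 = 0.03222025
BA = 3.141593 * 0.03222025 = 0.101223 m^2
V = 0.101223 * 19.4 * 0.58 = 1.13896 ≈ 1.139 m^3

1.139 m^3


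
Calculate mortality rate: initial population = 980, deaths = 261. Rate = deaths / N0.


Mortality rate = 261 / 980 = 0.266327 ≈ 0.2663

0.2663


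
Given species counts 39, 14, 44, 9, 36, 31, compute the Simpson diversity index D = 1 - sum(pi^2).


Total N = 39 + 14 + 44 + 9 + 36 + 31 = 173
Per-species terms:
  p = 39/173 = 0.225434; p^2 = 0.225434^2 = 0.050820
  p = 14/173 = 0.080925; p^2 = 0.080925^2 = 0.006549
  p = 44/173 = 0.254335; p^2 = 0.254335^2 = 0.064686
  p = 9/173 = 0.052023; p^2 = 0.052023^2 = 0.002706
  p = 36/173 = 0.208092; p^2 = 0.208092^2 = 0.043302
  p = 31/173 = 0.179191; p^2 = 0.179191^2 = 0.032109
sum(p^2) = 0.050820 + 0.006549 + 0.064686 + 0.002706 + 0.043302 + 0.032109 = 0.200172
D = 1 - 0.200172 = 0.799828 ≈ 0.7998

0.7998


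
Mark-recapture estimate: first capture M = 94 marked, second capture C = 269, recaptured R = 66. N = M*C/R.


N = M * C / R = 94 * 269 / 66 = 25286 / 66 = 383.12 ≈ 383

383 individuals


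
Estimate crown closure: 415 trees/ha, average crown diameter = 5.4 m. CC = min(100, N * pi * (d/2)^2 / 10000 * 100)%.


(d/2)^2 = (5.4/2)^2 = 2.7^2 = 7.29
Crown area = 3.141593 * 7.29 = 22.9022 m^2
N * area / 10000 * 100 = 415 * 22.9022 / 10000 * 100 = 95.0441
CC = min(100, 95.0441) = 95.0441 ≈ 95.0%

95.0%


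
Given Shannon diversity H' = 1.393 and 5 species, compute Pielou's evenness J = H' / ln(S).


ln(5) = 1.60944
J = H' / ln(S) = 1.393 / 1.60944 = 0.865518 ≈ 0.8655

0.8655


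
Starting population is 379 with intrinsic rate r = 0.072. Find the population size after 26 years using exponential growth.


r*t = 0.072 * 26 = 1.872
exp(1.872) = 6.50129
N = 379 * 6.50129 = 2463.99 ≈ 2464

2464


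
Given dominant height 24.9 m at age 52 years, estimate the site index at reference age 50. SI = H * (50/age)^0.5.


50/52 = 0.961538
(0.961538)^0.5 = 0.980580
SI = 24.9 * 0.980580 = 24.4164 ≈ 24.4 m

24.4 m


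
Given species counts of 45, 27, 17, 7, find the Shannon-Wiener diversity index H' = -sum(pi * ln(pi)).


Total N = 45 + 27 + 17 + 7 = 96
Per-species terms:
  p = 45/96 = 0.468750; ln(p) = -0.757686; p*ln(p) = 0.468750 * (-0.757686) = -0.355165
  p = 27/96 = 0.281250; ln(p) = -1.268511; p*ln(p) = 0.281250 * (-1.268511) = -0.356769
  p = 17/96 = 0.177083; ln(p) = -1.731137; p*ln(p) = 0.177083 * (-1.731137) = -0.306555
  p = 7/96 = 0.072917; ln(p) = -2.618433; p*ln(p) = 0.072917 * (-2.618433) = -0.190928
sum(p*ln(p)) = (-0.355165) + (-0.356769) + (-0.306555) + (-0.190928) = -1.209417
H' = -(-1.209417) = 1.209417 ≈ 1.2094

1.2094


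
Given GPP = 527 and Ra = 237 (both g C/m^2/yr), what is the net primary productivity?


NPP = GPP - Ra = 527 - 237 = 290 g C/m^2/yr

290 g C/m^2/yr


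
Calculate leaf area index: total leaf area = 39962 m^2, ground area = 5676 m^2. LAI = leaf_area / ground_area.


LAI = 39962 / 5676 = 7.0405 ≈ 7.04

7.04


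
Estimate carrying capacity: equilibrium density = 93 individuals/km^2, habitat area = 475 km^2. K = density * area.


K = 93 * 475 = 44175 individuals

44175 individuals


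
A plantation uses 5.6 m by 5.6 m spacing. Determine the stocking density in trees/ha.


N = 10000 / 5.6^2 = 10000 / 31.36 = 318.878 ≈ 319 trees/ha

319 trees/ha


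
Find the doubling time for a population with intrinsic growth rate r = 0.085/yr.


td = ln(2) / 0.085 = 0.693147 / 0.085 = 8.15467 ≈ 8.2 years

8.2 years


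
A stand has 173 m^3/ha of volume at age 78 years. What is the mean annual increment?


MAI = 173 / 78 = 2.2179 ≈ 2.22 m^3/ha/yr

2.22 m^3/ha/yr


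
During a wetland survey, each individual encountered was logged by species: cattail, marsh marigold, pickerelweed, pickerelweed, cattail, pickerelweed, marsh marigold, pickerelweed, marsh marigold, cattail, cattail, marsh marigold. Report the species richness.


Total individuals logged = 12
Distinct species (count of individuals): cattail (4), marsh marigold (4), pickerelweed (4)
Species richness = number of distinct species = 3

3


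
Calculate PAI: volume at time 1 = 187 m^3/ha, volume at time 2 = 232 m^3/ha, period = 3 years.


PAI = (V2 - V1) / period = (232 - 187) / 3 = 45 / 3 = 15.00 m^3/ha/yr

15.00 m^3/ha/yr


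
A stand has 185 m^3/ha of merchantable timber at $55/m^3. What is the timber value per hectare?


Value = 185 * 55 = $10175/ha

$10175/ha


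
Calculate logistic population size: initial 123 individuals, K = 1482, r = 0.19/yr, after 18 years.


(K - N0)/N0 = (1482 - 123)/123 = 1359/123 = 11.0488
r*t = 0.19 * 18 = 3.42; exp(-3.42) = 0.0327124
11.0488 * 0.0327124 = 0.361433
1 + 0.361433 = 1.36143
N = 1482 / 1.36143 = 1088.56 ≈ 1089

1089


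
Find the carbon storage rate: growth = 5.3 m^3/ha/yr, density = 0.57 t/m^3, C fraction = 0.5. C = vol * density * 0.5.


C = 5.3 * 0.57 * 0.5 = 1.5105 ≈ 1.51 t C/ha/yr

1.51 t C/ha/yr


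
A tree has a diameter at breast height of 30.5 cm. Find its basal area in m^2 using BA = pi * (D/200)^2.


D/200 = 30.5/200 = 0.1525 m
(D/200)^2 = 0.1525^2 = 0.02325625
BA = 3.141593 * 0.02325625 = 0.0730617 ≈ 0.0731 m^2

0.0731 m^2


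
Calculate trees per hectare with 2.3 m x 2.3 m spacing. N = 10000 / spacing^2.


N = 10000 / 2.3^2 = 10000 / 5.29 = 1890.36 ≈ 1890 trees/ha

1890 trees/ha


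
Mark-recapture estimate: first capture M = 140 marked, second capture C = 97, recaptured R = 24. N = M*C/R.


N = M * C / R = 140 * 97 / 24 = 13580 / 24 = 565.83 ≈ 566

566 individuals


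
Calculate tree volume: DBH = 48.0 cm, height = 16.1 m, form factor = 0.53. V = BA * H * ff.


(D/200)^2 = (48.0/200)^2 = 0.24^2 = 0.0576
BA = 3.141593 * 0.0576 = 0.180956 m^2
V = 0.180956 * 16.1 * 0.53 = 1.54410 ≈ 1.544 m^3

1.544 m^3


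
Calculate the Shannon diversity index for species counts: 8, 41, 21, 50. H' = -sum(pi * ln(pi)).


Total N = 8 + 41 + 21 + 50 = 120
Per-species terms:
  p = 8/120 = 0.066667; ln(p) = -2.708045; p*ln(p) = 0.066667 * (-2.708045) = -0.180537
  p = 41/120 = 0.341667; ln(p) = -1.073919; p*ln(p) = 0.341667 * (-1.073919) = -0.366923
  p = 21/120 = 0.175000; ln(p) = -1.742969; p*ln(p) = 0.175000 * (-1.742969) = -0.305020
  p = 50/120 = 0.416667; ln(p) = -0.875468; p*ln(p) = 0.416667 * (-0.875468) = -0.364779
sum(p*ln(p)) = (-0.180537) + (-0.366923) + (-0.305020) + (-0.364779) = -1.217259
H' = -(-1.217259) = 1.217259 ≈ 1.2173

1.2173


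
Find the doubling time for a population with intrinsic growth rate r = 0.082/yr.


td = ln(2) / 0.082 = 0.693147 / 0.082 = 8.45301 ≈ 8.5 years

8.5 years


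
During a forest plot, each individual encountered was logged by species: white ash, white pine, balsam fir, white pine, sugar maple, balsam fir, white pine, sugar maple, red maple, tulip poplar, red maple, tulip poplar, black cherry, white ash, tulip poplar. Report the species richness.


Total individuals logged = 15
Distinct species (count of individuals): white ash (2), white pine (3), balsam fir (2), sugar maple (2), red maple (2), tulip poplar (3), black cherry (1)
Species richness = number of distinct species = 7

7


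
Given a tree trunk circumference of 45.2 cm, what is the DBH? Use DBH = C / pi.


DBH = C / pi = 45.2 / 3.141593 = 14.3876 ≈ 14.39 cm

14.39 cm


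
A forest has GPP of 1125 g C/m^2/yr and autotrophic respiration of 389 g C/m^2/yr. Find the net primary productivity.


NPP = GPP - Ra = 1125 - 389 = 736 g C/m^2/yr

736 g C/m^2/yr


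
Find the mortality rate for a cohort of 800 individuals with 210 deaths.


Mortality rate = 210 / 800 = 0.2625

0.2625


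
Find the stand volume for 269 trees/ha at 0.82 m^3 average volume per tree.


V_stand = 269 * 0.82 = 220.58 ≈ 220.6 m^3/ha

220.6 m^3/ha


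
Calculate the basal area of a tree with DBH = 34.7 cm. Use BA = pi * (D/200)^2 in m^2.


D/200 = 34.7/200 = 0.1735 m
(D/200)^2 = 0.1735^2 = 0.03010225
BA = 3.141593 * 0.03010225 = 0.0945690 ≈ 0.0946 m^2

0.0946 m^2


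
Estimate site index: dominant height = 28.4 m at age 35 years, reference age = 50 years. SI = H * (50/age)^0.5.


50/35 = 1.42857
(1.42857)^0.5 = 1.19523
SI = 28.4 * 1.19523 = 33.9445 ≈ 33.9 m

33.9 m


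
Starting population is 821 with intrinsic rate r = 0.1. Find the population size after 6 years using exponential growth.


r*t = 0.1 * 6 = 0.6
exp(0.6) = 1.82212
N = 821 * 1.82212 = 1495.96 ≈ 1496

1496


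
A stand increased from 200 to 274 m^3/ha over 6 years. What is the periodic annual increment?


PAI = (V2 - V1) / period = (274 - 200) / 6 = 74 / 6 = 12.3333 ≈ 12.33 m^3/ha/yr

12.33 m^3/ha/yr


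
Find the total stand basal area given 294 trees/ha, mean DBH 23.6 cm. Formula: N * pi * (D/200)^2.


(D/200)^2 = (23.6/200)^2 = 0.118^2 = 0.013924
Individual BA = 3.141593 * 0.013924 = 0.0437435 m^2
Stand BA = 294 * 0.0437435 = 12.8606 ≈ 12.86 m^2/ha

12.86 m^2/ha


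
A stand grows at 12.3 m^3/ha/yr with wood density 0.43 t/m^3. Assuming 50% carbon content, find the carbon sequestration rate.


C = 12.3 * 0.43 * 0.5 = 2.6445 ≈ 2.64 t C/ha/yr

2.64 t C/ha/yr


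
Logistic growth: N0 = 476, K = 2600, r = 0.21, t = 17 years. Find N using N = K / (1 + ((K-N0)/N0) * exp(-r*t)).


(K - N0)/N0 = (2600 - 476)/476 = 2124/476 = 4.46218
r*t = 0.21 * 17 = 3.57; exp(-3.57) = 0.0281559
4.46218 * 0.0281559 = 0.125637
1 + 0.125637 = 1.12564
N = 2600 / 1.12564 = 2309.80 ≈ 2310

2310


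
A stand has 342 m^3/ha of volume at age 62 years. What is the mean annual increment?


MAI = 342 / 62 = 5.5161 ≈ 5.52 m^3/ha/yr

5.52 m^3/ha/yr


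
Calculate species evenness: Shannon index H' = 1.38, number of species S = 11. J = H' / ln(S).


ln(11) = 2.39790
J = H' / ln(S) = 1.38 / 2.39790 = 0.575504 ≈ 0.5755

0.5755


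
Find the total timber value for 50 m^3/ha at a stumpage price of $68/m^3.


Value = 50 * 68 = $3400/ha

$3400/ha


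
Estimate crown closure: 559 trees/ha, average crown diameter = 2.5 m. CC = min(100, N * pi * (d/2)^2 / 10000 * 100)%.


(d/2)^2 = (2.5/2)^2 = 1.25^2 = 1.5625
Crown area = 3.141593 * 1.5625 = 4.90874 m^2
N * area / 10000 * 100 = 559 * 4.90874 / 10000 * 100 = 27.4399
CC = min(100, 27.4399) = 27.4399 ≈ 27.4%

27.4%


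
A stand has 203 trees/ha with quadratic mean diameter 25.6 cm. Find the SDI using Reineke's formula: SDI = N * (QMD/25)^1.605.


QMD/25 = 25.6/25 = 1.024
(1.024)^1.605 = exp(1.605 * ln(1.024)) = exp(1.605 * 0.0237165) = exp(0.0380650) = 1.03880
SDI = 203 * 1.03880 = 210.876 ≈ 211

211


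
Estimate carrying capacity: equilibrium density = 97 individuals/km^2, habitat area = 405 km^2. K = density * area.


K = 97 * 405 = 39285 individuals

39285 individuals


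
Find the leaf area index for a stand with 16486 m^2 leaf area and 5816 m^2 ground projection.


LAI = 16486 / 5816 = 2.8346 ≈ 2.83

2.83


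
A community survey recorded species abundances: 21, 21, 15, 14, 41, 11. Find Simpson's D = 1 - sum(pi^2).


Total N = 21 + 21 + 15 + 14 + 41 + 11 = 123
Per-species terms:
  p = 21/123 = 0.170732; p^2 = 0.170732^2 = 0.029149
  p = 21/123 = 0.170732; p^2 = 0.170732^2 = 0.029149
  p = 15/123 = 0.121951; p^2 = 0.121951^2 = 0.014872
  p = 14/123 = 0.113821; p^2 = 0.113821^2 = 0.012955
  p = 41/123 = 0.333333; p^2 = 0.333333^2 = 0.111111
  p = 11/123 = 0.089431; p^2 = 0.089431^2 = 0.007998
sum(p^2) = 0.029149 + 0.029149 + 0.014872 + 0.012955 + 0.111111 + 0.007998 = 0.205234
D = 1 - 0.205234 = 0.794766 ≈ 0.7948

0.7948


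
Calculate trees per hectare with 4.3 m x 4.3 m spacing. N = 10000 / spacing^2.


N = 10000 / 4.3^2 = 10000 / 18.49 = 540.833 ≈ 541 trees/ha

541 trees/ha


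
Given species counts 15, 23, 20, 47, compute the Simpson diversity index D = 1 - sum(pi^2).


Total N = 15 + 23 + 20 + 47 = 105
Per-species terms:
  p = 15/105 = 0.142857; p^2 = 0.142857^2 = 0.020408
  p = 23/105 = 0.219048; p^2 = 0.219048^2 = 0.047982
  p = 20/105 = 0.190476; p^2 = 0.190476^2 = 0.036281
  p = 47/105 = 0.447619; p^2 = 0.447619^2 = 0.200363
sum(p^2) = 0.020408 + 0.047982 + 0.036281 + 0.200363 = 0.305034
D = 1 - 0.305034 = 0.694966 ≈ 0.6950

0.6950


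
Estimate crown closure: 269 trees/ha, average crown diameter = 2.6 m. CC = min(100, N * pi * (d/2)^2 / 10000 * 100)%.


(d/2)^2 = (2.6/2)^2 = 1.3^2 = 1.69
Crown area = 3.141593 * 1.69 = 5.30929 m^2
N * area / 10000 * 100 = 269 * 5.30929 / 10000 * 100 = 14.2820
CC = min(100, 14.2820) = 14.2820 ≈ 14.3%

14.3%


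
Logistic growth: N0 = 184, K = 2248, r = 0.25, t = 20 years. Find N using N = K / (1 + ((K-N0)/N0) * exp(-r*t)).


(K - N0)/N0 = (2248 - 184)/184 = 2064/184 = 11.2174
r*t = 0.25 * 20 = 5; exp(-5) = 0.00673795
11.2174 * 0.00673795 = 0.0755823
1 + 0.0755823 = 1.07558
N = 2248 / 1.07558 = 2090.04 ≈ 2090

2090


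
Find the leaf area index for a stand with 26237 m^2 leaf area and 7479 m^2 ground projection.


LAI = 26237 / 7479 = 3.5081 ≈ 3.51

3.51


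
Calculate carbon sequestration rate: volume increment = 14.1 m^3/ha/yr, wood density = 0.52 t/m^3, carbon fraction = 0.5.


C = 14.1 * 0.52 * 0.5 = 3.666 ≈ 3.67 t C/ha/yr

3.67 t C/ha/yr


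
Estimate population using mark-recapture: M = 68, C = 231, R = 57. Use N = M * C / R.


N = M * C / R = 68 * 231 / 57 = 15708 / 57 = 275.58 ≈ 276

276 individuals


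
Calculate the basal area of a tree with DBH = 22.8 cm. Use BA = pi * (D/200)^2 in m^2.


D/200 = 22.8/200 = 0.114 m
(D/200)^2 = 0.114^2 = 0.012996
BA = 3.141593 * 0.012996 = 0.0408281 ≈ 0.0408 m^2

0.0408 m^2


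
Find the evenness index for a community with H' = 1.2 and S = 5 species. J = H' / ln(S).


ln(5) = 1.60944
J = H' / ln(S) = 1.2 / 1.60944 = 0.745601 ≈ 0.7456

0.7456


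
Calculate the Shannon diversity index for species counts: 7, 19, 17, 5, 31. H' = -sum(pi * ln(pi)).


Total N = 7 + 19 + 17 + 5 + 31 = 79
Per-species terms:
  p = 7/79 = 0.088608; ln(p) = -2.423533; p*ln(p) = 0.088608 * (-2.423533) = -0.214744
  p = 19/79 = 0.240506; ln(p) = -1.425010; p*ln(p) = 0.240506 * (-1.425010) = -0.342723
  p = 17/79 = 0.215190; ln(p) = -1.536234; p*ln(p) = 0.215190 * (-1.536234) = -0.330582
  p = 5/79 = 0.063291; ln(p) = -2.760012; p*ln(p) = 0.063291 * (-2.760012) = -0.174684
  p = 31/79 = 0.392405; ln(p) = -0.935461; p*ln(p) = 0.392405 * (-0.935461) = -0.367080
sum(p*ln(p)) = (-0.214744) + (-0.342723) + (-0.330582) + (-0.174684) + (-0.367080) = -1.429813
H' = -(-1.429813) = 1.429813 ≈ 1.4298

1.4298


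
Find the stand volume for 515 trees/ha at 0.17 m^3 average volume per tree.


V_stand = 515 * 0.17 = 87.55 ≈ 87.6 m^3/ha

87.6 m^3/ha


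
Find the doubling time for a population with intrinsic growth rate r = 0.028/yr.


td = ln(2) / 0.028 = 0.693147 / 0.028 = 24.7553 ≈ 24.8 years

24.8 years


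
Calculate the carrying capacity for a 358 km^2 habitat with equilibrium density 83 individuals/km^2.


K = 83 * 358 = 29714 individuals

29714 individuals


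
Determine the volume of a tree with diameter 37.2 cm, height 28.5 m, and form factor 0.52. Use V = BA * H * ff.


(D/200)^2 = (37.2/200)^2 = 0.186^2 = 0.034596
BA = 3.141593 * 0.034596 = 0.108687 m^2
V = 0.108687 * 28.5 * 0.52 = 1.61074 ≈ 1.611 m^3

1.611 m^3


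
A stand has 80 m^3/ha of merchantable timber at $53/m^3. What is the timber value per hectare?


Value = 80 * 53 = $4240/ha

$4240/ha


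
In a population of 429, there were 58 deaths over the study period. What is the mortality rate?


Mortality rate = 58 / 429 = 0.135198 ≈ 0.1352

0.1352


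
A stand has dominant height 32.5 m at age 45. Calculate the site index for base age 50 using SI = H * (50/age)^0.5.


50/45 = 1.11111
(1.11111)^0.5 = 1.05409
SI = 32.5 * 1.05409 = 34.2579 ≈ 34.3 m

34.3 m


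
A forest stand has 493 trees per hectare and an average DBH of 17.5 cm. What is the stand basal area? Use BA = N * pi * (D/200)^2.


(D/200)^2 = (17.5/200)^2 = 0.0875^2 = 0.00765625
Individual BA = 3.141593 * 0.00765625 = 0.0240528 m^2
Stand BA = 493 * 0.0240528 = 11.8580 ≈ 11.86 m^2/ha

11.86 m^2/ha


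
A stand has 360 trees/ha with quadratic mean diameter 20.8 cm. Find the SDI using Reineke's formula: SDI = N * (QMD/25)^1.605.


QMD/25 = 20.8/25 = 0.832
(0.832)^1.605 = exp(1.605 * ln(0.832)) = exp(1.605 * (-0.183923)) = exp(-0.295196) = 0.744386
SDI = 360 * 0.744386 = 267.979 ≈ 268

268


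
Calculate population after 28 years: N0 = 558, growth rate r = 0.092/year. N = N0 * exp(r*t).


r*t = 0.092 * 28 = 2.576
exp(2.576) = 13.1445
N = 558 * 13.1445 = 7334.63 ≈ 7335

7335


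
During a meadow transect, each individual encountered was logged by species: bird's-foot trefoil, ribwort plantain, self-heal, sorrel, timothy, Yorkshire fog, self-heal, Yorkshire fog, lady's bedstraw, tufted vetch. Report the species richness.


Total individuals logged = 10
Distinct species (count of individuals): bird's-foot trefoil (1), ribwort plantain (1), self-heal (2), sorrel (1), timothy (1), Yorkshire fog (2), lady's bedstraw (1), tufted vetch (1)
Species richness = number of distinct species = 8

8


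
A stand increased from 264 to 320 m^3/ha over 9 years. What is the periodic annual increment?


PAI = (V2 - V1) / period = (320 - 264) / 9 = 56 / 9 = 6.2222 ≈ 6.22 m^3/ha/yr

6.22 m^3/ha/yr


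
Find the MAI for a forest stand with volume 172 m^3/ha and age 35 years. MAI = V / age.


MAI = 172 / 35 = 4.9143 ≈ 4.91 m^3/ha/yr

4.91 m^3/ha/yr


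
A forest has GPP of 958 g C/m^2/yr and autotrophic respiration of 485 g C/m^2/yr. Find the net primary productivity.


NPP = GPP - Ra = 958 - 485 = 473 g C/m^2/yr

473 g C/m^2/yr


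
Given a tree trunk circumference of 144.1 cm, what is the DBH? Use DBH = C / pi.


DBH = C / pi = 144.1 / 3.141593 = 45.8684 ≈ 45.87 cm

45.87 cm


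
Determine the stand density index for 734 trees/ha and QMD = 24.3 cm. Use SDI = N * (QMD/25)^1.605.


QMD/25 = 24.3/25 = 0.972
(0.972)^1.605 = exp(1.605 * ln(0.972)) = exp(1.605 * (-0.0283995)) = exp(-0.0455812) = 0.955442
SDI = 734 * 0.955442 = 701.294 ≈ 701

701


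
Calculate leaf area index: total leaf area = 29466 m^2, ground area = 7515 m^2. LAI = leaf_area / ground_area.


LAI = 29466 / 7515 = 3.9210 ≈ 3.92

3.92


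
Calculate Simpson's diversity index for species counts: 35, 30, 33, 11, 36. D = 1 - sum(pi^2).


Total N = 35 + 30 + 33 + 11 + 36 = 145
Per-species terms:
  p = 35/145 = 0.241379; p^2 = 0.241379^2 = 0.058264
  p = 30/145 = 0.206897; p^2 = 0.206897^2 = 0.042806
  p = 33/145 = 0.227586; p^2 = 0.227586^2 = 0.051795
  p = 11/145 = 0.075862; p^2 = 0.075862^2 = 0.005755
  p = 36/145 = 0.248276; p^2 = 0.248276^2 = 0.061641
sum(p^2) = 0.058264 + 0.042806 + 0.051795 + 0.005755 + 0.061641 = 0.220261
D = 1 - 0.220261 = 0.779739 ≈ 0.7797

0.7797


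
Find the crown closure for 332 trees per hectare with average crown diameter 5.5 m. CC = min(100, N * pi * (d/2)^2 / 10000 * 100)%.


(d/2)^2 = (5.5/2)^2 = 2.75^2 = 7.5625
Crown area = 3.141593 * 7.5625 = 23.7583 m^2
N * area / 10000 * 100 = 332 * 23.7583 / 10000 * 100 = 78.8776
CC = min(100, 78.8776) = 78.8776 ≈ 78.9%

78.9%


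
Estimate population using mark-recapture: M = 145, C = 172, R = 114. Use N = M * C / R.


N = M * C / R = 145 * 172 / 114 = 24940 / 114 = 218.77 ≈ 219

219 individuals


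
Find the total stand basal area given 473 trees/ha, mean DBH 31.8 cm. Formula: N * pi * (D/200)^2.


(D/200)^2 = (31.8/200)^2 = 0.159^2 = 0.025281
Individual BA = 3.141593 * 0.025281 = 0.0794226 m^2
Stand BA = 473 * 0.0794226 = 37.5669 ≈ 37.57 m^2/ha

37.57 m^2/ha


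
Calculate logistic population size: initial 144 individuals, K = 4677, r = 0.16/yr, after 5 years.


(K - N0)/N0 = (4677 - 144)/144 = 4533/144 = 31.4792
r*t = 0.16 * 5 = 0.8; exp(-0.8) = 0.449329
31.4792 * 0.449329 = 14.1445
1 + 14.1445 = 15.1445
N = 4677 / 15.1445 = 308.825 ≈ 309

309


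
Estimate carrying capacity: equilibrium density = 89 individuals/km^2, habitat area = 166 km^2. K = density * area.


K = 89 * 166 = 14774 individuals

14774 individuals


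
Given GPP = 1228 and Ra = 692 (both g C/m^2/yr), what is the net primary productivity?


NPP = GPP - Ra = 1228 - 692 = 536 g C/m^2/yr

536 g C/m^2/yr


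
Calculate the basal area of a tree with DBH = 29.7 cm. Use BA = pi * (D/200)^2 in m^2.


D/200 = 29.7/200 = 0.1485 m
(D/200)^2 = 0.1485^2 = 0.02205225
BA = 3.141593 * 0.02205225 = 0.0692792 ≈ 0.0693 m^2

0.0693 m^2


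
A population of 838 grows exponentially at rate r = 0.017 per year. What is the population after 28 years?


r*t = 0.017 * 28 = 0.476
exp(0.476) = 1.60962
N = 838 * 1.60962 = 1348.86 ≈ 1349

1349


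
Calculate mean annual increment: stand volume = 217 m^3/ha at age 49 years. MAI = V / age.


MAI = 217 / 49 = 4.4286 ≈ 4.43 m^3/ha/yr

4.43 m^3/ha/yr


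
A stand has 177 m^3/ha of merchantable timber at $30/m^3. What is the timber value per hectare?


Value = 177 * 30 = $5310/ha

$5310/ha


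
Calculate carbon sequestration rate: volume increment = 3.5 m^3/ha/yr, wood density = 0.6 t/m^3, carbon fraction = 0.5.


C = 3.5 * 0.6 * 0.5 = 1.05 t C/ha/yr

1.05 t C/ha/yr


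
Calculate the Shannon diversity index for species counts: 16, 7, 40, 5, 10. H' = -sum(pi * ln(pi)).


Total N = 16 + 7 + 40 + 5 + 10 = 78
Per-species terms:
  p = 16/78 = 0.205128; ln(p) = -1.584121; p*ln(p) = 0.205128 * (-1.584121) = -0.324948
  p = 7/78 = 0.089744; ln(p) = -2.410794; p*ln(p) = 0.089744 * (-2.410794) = -0.216354
  p = 40/78 = 0.512821; ln(p) = -0.667828; p*ln(p) = 0.512821 * (-0.667828) = -0.342476
  p = 5/78 = 0.064103; ln(p) = -2.747264; p*ln(p) = 0.064103 * (-2.747264) = -0.176108
  p = 10/78 = 0.128205; ln(p) = -2.054125; p*ln(p) = 0.128205 * (-2.054125) = -0.263349
sum(p*ln(p)) = (-0.324948) + (-0.216354) + (-0.342476) + (-0.176108) + (-0.263349) = -1.323235
H' = -(-1.323235) = 1.323235 ≈ 1.3232

1.3232


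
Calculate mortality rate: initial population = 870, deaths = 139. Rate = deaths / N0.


Mortality rate = 139 / 870 = 0.159770 ≈ 0.1598

0.1598


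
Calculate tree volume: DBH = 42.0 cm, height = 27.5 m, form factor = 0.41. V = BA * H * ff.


(D/200)^2 = (42.0/200)^2 = 0.21^2 = 0.0441
BA = 3.141593 * 0.0441 = 0.138544 m^2
V = 0.138544 * 27.5 * 0.41 = 1.56208 ≈ 1.562 m^3

1.562 m^3


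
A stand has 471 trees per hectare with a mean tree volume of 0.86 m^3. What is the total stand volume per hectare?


V_stand = 471 * 0.86 = 405.06 ≈ 405.1 m^3/ha

405.1 m^3/ha


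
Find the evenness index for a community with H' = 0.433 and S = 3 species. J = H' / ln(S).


ln(3) = 1.09861
J = H' / ln(S) = 0.433 / 1.09861 = 0.394134 ≈ 0.3941

0.3941


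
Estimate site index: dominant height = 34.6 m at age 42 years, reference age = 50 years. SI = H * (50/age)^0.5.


50/42 = 1.19048
(1.19048)^0.5 = 1.09109
SI = 34.6 * 1.09109 = 37.7517 ≈ 37.8 m

37.8 m


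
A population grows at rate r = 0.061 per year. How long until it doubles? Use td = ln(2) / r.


td = ln(2) / 0.061 = 0.693147 / 0.061 = 11.3631 ≈ 11.4 years

11.4 years


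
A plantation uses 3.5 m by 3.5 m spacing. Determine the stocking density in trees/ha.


N = 10000 / 3.5^2 = 10000 / 12.25 = 816.327 ≈ 816 trees/ha

816 trees/ha


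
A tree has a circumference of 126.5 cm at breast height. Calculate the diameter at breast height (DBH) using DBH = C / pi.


DBH = C / pi = 126.5 / 3.141593 = 40.2662 ≈ 40.27 cm

40.27 cm


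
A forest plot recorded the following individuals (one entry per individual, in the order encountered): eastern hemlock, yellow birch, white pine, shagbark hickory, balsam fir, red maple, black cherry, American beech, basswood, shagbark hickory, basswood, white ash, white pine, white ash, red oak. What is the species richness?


Total individuals logged = 15
Distinct species (count of individuals): eastern hemlock (1), yellow birch (1), white pine (2), shagbark hickory (2), balsam fir (1), red maple (1), black cherry (1), American beech (1), basswood (2), white ash (2), red oak (1)
Species richness = number of distinct species = 11

11


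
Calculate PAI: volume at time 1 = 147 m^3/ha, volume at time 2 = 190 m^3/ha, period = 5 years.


PAI = (V2 - V1) / period = (190 - 147) / 5 = 43 / 5 = 8.60 m^3/ha/yr

8.60 m^3/ha/yr


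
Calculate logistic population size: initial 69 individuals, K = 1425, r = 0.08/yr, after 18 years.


(K - N0)/N0 = (1425 - 69)/69 = 1356/69 = 19.6522
r*t = 0.08 * 18 = 1.44; exp(-1.44) = 0.236928
19.6522 * 0.236928 = 4.65616
1 + 4.65616 = 5.65616
N = 1425 / 5.65616 = 251.938 ≈ 252

252


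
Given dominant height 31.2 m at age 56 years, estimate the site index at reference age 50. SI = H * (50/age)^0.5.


50/56 = 0.892857
(0.892857)^0.5 = 0.944911
SI = 31.2 * 0.944911 = 29.4812 ≈ 29.5 m

29.5 m


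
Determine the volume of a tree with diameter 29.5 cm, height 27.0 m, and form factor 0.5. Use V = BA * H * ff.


(D/200)^2 = (29.5/200)^2 = 0.1475^2 = 0.02175625
BA = 3.141593 * 0.02175625 = 0.0683493 m^2
V = 0.0683493 * 27.0 * 0.5 = 0.922716 ≈ 0.923 m^3

0.923 m^3


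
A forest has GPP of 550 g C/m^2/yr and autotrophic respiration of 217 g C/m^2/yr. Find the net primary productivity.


NPP = GPP - Ra = 550 - 217 = 333 g C/m^2/yr

333 g C/m^2/yr


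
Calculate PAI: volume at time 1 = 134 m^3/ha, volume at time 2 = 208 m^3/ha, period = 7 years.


PAI = (V2 - V1) / period = (208 - 134) / 7 = 74 / 7 = 10.5714 ≈ 10.57 m^3/ha/yr

10.57 m^3/ha/yr


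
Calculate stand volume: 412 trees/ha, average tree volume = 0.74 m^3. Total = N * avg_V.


V_stand = 412 * 0.74 = 304.88 ≈ 304.9 m^3/ha

304.9 m^3/ha


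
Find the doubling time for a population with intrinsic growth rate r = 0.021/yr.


td = ln(2) / 0.021 = 0.693147 / 0.021 = 33.0070 ≈ 33.0 years

33.0 years


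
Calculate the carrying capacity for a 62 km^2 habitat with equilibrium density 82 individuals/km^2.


K = 82 * 62 = 5084 individuals

5084 individuals


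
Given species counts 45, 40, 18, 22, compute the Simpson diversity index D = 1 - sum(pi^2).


Total N = 45 + 40 + 18 + 22 = 125
Per-species terms:
  p = 45/125 = 0.360000; p^2 = 0.360000^2 = 0.129600
  p = 40/125 = 0.320000; p^2 = 0.320000^2 = 0.102400
  p = 18/125 = 0.144000; p^2 = 0.144000^2 = 0.020736
  p = 22/125 = 0.176000; p^2 = 0.176000^2 = 0.030976
sum(p^2) = 0.129600 + 0.102400 + 0.020736 + 0.030976 = 0.283712
D = 1 - 0.283712 = 0.716288 ≈ 0.7163

0.7163


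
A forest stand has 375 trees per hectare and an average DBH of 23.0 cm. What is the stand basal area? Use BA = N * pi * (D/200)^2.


(D/200)^2 = (23.0/200)^2 = 0.115^2 = 0.013225
Individual BA = 3.141593 * 0.013225 = 0.0415476 m^2
Stand BA = 375 * 0.0415476 = 15.5804 ≈ 15.58 m^2/ha

15.58 m^2/ha


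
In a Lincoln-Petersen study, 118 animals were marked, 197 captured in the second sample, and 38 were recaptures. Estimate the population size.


N = M * C / R = 118 * 197 / 38 = 23246 / 38 = 611.74 ≈ 612

612 individuals


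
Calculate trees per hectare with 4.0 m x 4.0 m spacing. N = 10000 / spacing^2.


N = 10000 / 4.0^2 = 10000 / 16 = 625.000 ≈ 625 trees/ha

625 trees/ha


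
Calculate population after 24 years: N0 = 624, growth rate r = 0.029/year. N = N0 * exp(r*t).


r*t = 0.029 * 24 = 0.696
exp(0.696) = 2.00571
N = 624 * 2.00571 = 1251.56 ≈ 1252

1252


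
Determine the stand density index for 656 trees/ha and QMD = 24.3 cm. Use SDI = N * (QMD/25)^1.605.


QMD/25 = 24.3/25 = 0.972
(0.972)^1.605 = exp(1.605 * ln(0.972)) = exp(1.605 * (-0.0283995)) = exp(-0.0455812) = 0.955442
SDI = 656 * 0.955442 = 626.770 ≈ 627

627


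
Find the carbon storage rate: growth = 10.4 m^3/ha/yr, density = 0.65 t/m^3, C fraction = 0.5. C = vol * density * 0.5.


C = 10.4 * 0.65 * 0.5 = 3.38 t C/ha/yr

3.38 t C/ha/yr


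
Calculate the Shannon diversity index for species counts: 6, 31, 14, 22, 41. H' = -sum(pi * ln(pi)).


Total N = 6 + 31 + 14 + 22 + 41 = 114
Per-species terms:
  p = 6/114 = 0.052632; ln(p) = -2.944431; p*ln(p) = 0.052632 * (-2.944431) = -0.154971
  p = 31/114 = 0.271930; ln(p) = -1.302211; p*ln(p) = 0.271930 * (-1.302211) = -0.354110
  p = 14/114 = 0.122807; ln(p) = -2.097141; p*ln(p) = 0.122807 * (-2.097141) = -0.257544
  p = 22/114 = 0.192982; ln(p) = -1.645158; p*ln(p) = 0.192982 * (-1.645158) = -0.317486
  p = 41/114 = 0.359649; ln(p) = -1.022627; p*ln(p) = 0.359649 * (-1.022627) = -0.367787
sum(p*ln(p)) = (-0.154971) + (-0.354110) + (-0.257544) + (-0.317486) + (-0.367787) = -1.451898
H' = -(-1.451898) = 1.451898 ≈ 1.4519

1.4519


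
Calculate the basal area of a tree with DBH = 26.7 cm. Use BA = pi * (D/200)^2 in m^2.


D/200 = 26.7/200 = 0.1335 m
(D/200)^2 = 0.1335^2 = 0.01782225
BA = 3.141593 * 0.01782225 = 0.0559903 ≈ 0.0560 m^2

0.0560 m^2


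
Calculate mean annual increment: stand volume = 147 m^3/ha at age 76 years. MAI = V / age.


MAI = 147 / 76 = 1.9342 ≈ 1.93 m^3/ha/yr

1.93 m^3/ha/yr


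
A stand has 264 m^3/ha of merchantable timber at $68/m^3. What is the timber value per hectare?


Value = 264 * 68 = $17952/ha

$17952/ha


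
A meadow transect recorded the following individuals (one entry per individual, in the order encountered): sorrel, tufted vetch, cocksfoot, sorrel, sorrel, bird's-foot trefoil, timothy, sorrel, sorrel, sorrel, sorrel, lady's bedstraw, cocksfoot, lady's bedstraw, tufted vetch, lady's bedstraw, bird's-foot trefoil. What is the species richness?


Total individuals logged = 17
Distinct species (count of individuals): sorrel (7), tufted vetch (2), cocksfoot (2), bird's-foot trefoil (2), timothy (1), lady's bedstraw (3)
Species richness = number of distinct species = 6

6


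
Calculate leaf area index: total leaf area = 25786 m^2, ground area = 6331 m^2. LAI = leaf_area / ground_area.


LAI = 25786 / 6331 = 4.0730 ≈ 4.07

4.07


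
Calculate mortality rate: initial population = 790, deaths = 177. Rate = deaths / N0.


Mortality rate = 177 / 790 = 0.224051 ≈ 0.2241

0.2241


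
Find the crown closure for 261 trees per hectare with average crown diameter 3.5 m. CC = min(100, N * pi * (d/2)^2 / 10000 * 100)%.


(d/2)^2 = (3.5/2)^2 = 1.75^2 = 3.0625
Crown area = 3.141593 * 3.0625 = 9.62113 m^2
N * area / 10000 * 100 = 261 * 9.62113 / 10000 * 100 = 25.1111
CC = min(100, 25.1111) = 25.1111 ≈ 25.1%

25.1%


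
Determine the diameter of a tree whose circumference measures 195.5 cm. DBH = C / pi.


DBH = C / pi = 195.5 / 3.141593 = 62.2296 ≈ 62.23 cm

62.23 cm


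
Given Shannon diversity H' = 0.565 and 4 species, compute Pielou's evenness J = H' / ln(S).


ln(4) = 1.38629
J = H' / ln(S) = 0.565 / 1.38629 = 0.407563 ≈ 0.4076

0.4076


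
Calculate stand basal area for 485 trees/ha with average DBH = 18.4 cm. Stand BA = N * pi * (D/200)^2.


(D/200)^2 = (18.4/200)^2 = 0.092^2 = 0.008464
Individual BA = 3.141593 * 0.008464 = 0.0265904 m^2
Stand BA = 485 * 0.0265904 = 12.8963 ≈ 12.90 m^2/ha

12.90 m^2/ha


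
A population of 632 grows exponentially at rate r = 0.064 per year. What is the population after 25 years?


r*t = 0.064 * 25 = 1.6
exp(1.6) = 4.95303
N = 632 * 4.95303 = 3130.31 ≈ 3130

3130


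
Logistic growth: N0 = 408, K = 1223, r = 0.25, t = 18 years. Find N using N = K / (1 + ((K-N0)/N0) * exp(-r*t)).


(K - N0)/N0 = (1223 - 408)/408 = 815/408 = 1.99755
r*t = 0.25 * 18 = 4.5; exp(-4.5) = 0.0111090
1.99755 * 0.0111090 = 0.0221908
1 + 0.0221908 = 1.02219
N = 1223 / 1.02219 = 1196.45 ≈ 1196

1196


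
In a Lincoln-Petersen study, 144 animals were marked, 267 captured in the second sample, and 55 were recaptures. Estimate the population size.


N = M * C / R = 144 * 267 / 55 = 38448 / 55 = 699.05 ≈ 699

699 individuals


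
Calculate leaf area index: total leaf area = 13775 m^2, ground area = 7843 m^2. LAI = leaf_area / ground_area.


LAI = 13775 / 7843 = 1.7563 ≈ 1.76

1.76


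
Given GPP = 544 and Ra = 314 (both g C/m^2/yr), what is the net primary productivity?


NPP = GPP - Ra = 544 - 314 = 230 g C/m^2/yr

230 g C/m^2/yr


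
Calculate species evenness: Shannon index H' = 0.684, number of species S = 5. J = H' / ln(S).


ln(5) = 1.60944
J = H' / ln(S) = 0.684 / 1.60944 = 0.424993 ≈ 0.4250

0.4250


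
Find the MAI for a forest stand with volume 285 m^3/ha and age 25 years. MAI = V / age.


MAI = 285 / 25 = 11.40 m^3/ha/yr

11.40 m^3/ha/yr


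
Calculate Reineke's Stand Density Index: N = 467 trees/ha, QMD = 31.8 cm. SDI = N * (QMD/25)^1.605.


QMD/25 = 31.8/25 = 1.272
(1.272)^1.605 = exp(1.605 * ln(1.272)) = exp(1.605 * 0.240590) = exp(0.386147) = 1.47130
SDI = 467 * 1.47130 = 687.097 ≈ 687

687


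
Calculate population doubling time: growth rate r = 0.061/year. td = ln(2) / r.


td = ln(2) / 0.061 = 0.693147 / 0.061 = 11.3631 ≈ 11.4 years

11.4 years


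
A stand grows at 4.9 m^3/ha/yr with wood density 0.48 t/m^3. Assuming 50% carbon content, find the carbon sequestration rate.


C = 4.9 * 0.48 * 0.5 = 1.176 ≈ 1.18 t C/ha/yr

1.18 t C/ha/yr


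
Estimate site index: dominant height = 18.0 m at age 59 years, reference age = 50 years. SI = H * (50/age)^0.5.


50/59 = 0.847458
(0.847458)^0.5 = 0.920575
SI = 18.0 * 0.920575 = 16.5704 ≈ 16.6 m

16.6 m


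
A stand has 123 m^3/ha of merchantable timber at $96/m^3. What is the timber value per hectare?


Value = 123 * 96 = $11808/ha

$11808/ha


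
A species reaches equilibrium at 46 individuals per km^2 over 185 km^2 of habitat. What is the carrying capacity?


K = 46 * 185 = 8510 individuals

8510 individuals


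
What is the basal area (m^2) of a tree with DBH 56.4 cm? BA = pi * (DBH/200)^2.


D/200 = 56.4/200 = 0.282 m
(D/200)^2 = 0.282^2 = 0.079524
BA = 3.141593 * 0.079524 = 0.249832 ≈ 0.2498 m^2

0.2498 m^2


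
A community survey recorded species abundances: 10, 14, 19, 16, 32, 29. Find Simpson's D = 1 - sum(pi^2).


Total N = 10 + 14 + 19 + 16 + 32 + 29 = 120
Per-species terms:
  p = 10/120 = 0.083333; p^2 = 0.083333^2 = 0.006944
  p = 14/120 = 0.116667; p^2 = 0.116667^2 = 0.013611
  p = 19/120 = 0.158333; p^2 = 0.158333^2 = 0.025069
  p = 16/120 = 0.133333; p^2 = 0.133333^2 = 0.017778
  p = 32/120 = 0.266667; p^2 = 0.266667^2 = 0.071111
  p = 29/120 = 0.241667; p^2 = 0.241667^2 = 0.058403
sum(p^2) = 0.006944 + 0.013611 + 0.025069 + 0.017778 + 0.071111 + 0.058403 = 0.192916
D = 1 - 0.192916 = 0.807084 ≈ 0.8071

0.8071
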